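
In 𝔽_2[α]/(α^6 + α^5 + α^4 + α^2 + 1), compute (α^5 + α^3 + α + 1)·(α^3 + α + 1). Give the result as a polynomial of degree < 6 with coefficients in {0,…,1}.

α^4 + α^3 + α + 1

Multiply in 𝔽_2[α]: (α^5 + α^3 + α + 1)·(α^3 + α + 1) = α^8 + α^5 + α^2 + 1.
Reduce using α^6 ≡ α^5 + α^4 + α^2 + 1 (mod α^6 + α^5 + α^4 + α^2 + 1).
Reduced: α^4 + α^3 + α + 1.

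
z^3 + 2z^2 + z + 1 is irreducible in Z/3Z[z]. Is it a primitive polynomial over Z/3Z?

Yes

Write f(z) = z^3 + 2z^2 + z + 1.
|GF(3^3)^×| = 3^3 − 1 = 26. Prime factorization: 26 = 2·13.
f is primitive ⇔ z has order 26 in GF(3)[z]/(f), i.e. z^(26/q) ≠ 1 for each prime q | 26.
z^(13) mod f = 2.
z^(2) mod f = z^2.
None equal 1, so z has full order 26; f is primitive.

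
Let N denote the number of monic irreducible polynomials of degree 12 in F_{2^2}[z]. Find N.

1397740

x^(4^12) − x is the product of all monic irreducibles of degree dividing 12; Möbius inversion gives N = (1/12) Σ μ(12/d)·4^d.
Divisors of 12: 1, 2, 3, 4, 6, 12; μ(12/d) for each: 0, 1, 0, -1, -1, 1.
Σ = 4^2 − 4^4 − 4^6 + 4^12 = 16772880.
N = 16772880/12 = 1397740.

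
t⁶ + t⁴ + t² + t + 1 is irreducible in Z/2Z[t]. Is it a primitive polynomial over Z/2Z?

No

Write f(t) = t⁶ + t⁴ + t² + t + 1.
|GF(2^6)^×| = 2^6 − 1 = 63. Prime factorization: 63 = 3^2·7.
f is primitive ⇔ t has order 63 in GF(2)[t]/(f), i.e. t^(63/q) ≠ 1 for each prime q | 63.
t^(21) mod f = 1
t^(9) mod f = t⁴ + t² + t.
Since t^(21) = 1, the order of t divides 21 < 63; not primitive.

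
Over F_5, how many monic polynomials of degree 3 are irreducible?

40

The number of monic irreducibles of degree 3 over GF(5) is (1/3)·Σ_{d∣3} μ(3/d) 5^d.
Divisors of 3: 1, 3; μ(3/d) for each: -1, 1.
Σ = − 5^1 + 5^3 = 120.
N = 120/3 = 40.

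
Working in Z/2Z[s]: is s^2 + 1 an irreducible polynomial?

Write m(s) = s^2 + 1.
Check for roots in Z/2Z: m(0) = 1; m(1) = 0 → root.
m(1) = 0, so (s − 1) divides m(s); m is reducible.

No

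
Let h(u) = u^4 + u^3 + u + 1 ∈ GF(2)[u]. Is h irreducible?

No

Check for roots in GF(2): h(0) = 1; h(1) = 0 → root.
h(1) = 0, so (u − 1) divides h(u); h is reducible.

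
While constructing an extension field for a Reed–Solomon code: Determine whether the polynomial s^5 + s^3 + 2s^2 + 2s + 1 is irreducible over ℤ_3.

Write g(s) = s^5 + s^3 + 2s^2 + 2s + 1.
Check for roots in ℤ_3: g(0) = 1; g(1) = 1; g(2) = 2.
No roots, so no linear factors.
Monic irreducibles of degree 2 over GF(3): s^2 + 1, s^2 + s + 2, s^2 + 2s + 2.
None of them divide g (all give nonzero remainder).
No irreducible factor of degree ≤ 2 exists, so g is irreducible over GF(3).

Yes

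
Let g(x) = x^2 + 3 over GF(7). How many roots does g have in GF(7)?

2

Evaluate at each of the 7 elements of GF(7):
g(0) = 3; g(1) = 4; g(2) = 0 → root; g(3) = 5; g(4) = 5; g(5) = 0 → root; g(6) = 4.
Roots: {2, 5}.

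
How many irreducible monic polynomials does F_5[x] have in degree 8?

By the necklace-counting formula, N_5(8) = (1/8) Σ_{d|8} μ(8/d)·5^d.
Divisors of 8: 1, 2, 4, 8; μ(8/d) for each: 0, 0, -1, 1.
Σ = − 5^4 + 5^8 = 390000.
N = 390000/8 = 48750.

48750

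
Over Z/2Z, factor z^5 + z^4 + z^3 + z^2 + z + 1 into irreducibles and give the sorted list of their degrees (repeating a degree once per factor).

Write f(z) = z^5 + z^4 + z^3 + z^2 + z + 1.
Roots in Z/2Z: f(0) = 1; f(1) = 0 → root.
Linear factors from roots: (z + 1).
Complete factorization: f(z) = (z + 1)·(z^2 + z + 1)^2.
Factor degrees with multiplicity: 1 + 2 + 2 = 5.

1, 2, 2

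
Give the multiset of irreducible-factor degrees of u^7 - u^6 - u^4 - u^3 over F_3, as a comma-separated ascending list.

Write h(u) = u^7 - u^6 - u^4 - u^3.
Roots in F_3: h(0) = 0 → root; h(1) = 1; h(2) = 1.
Linear factors from roots: (u).
Complete factorization: h(u) = (u)^3·(u^2 + 1)·(u^2 - u - 1).
Factor degrees with multiplicity: 1 + 1 + 1 + 2 + 2 = 7.

1, 1, 1, 2, 2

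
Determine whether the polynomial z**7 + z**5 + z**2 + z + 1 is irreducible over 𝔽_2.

Write g(z) = z**7 + z**5 + z**2 + z + 1.
Check for roots in 𝔽_2: g(0) = 1; g(1) = 1.
No roots, so no linear factors.
Monic irreducibles of degree 2 over GF(2): z**2 + z + 1.
None of them divide g (all give nonzero remainder).
Monic irreducibles of degree 3 over GF(2): z**3 + z + 1, z**3 + z**2 + 1.
None of them divide g (all give nonzero remainder).
No irreducible factor of degree ≤ 3 exists, so g is irreducible over GF(2).

Yes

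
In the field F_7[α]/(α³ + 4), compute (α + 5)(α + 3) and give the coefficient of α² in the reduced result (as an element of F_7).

1

Multiply in F_7[α]: (α + 5)·(α + 3) = α² + α + 1.
Reduced: α² + α + 1.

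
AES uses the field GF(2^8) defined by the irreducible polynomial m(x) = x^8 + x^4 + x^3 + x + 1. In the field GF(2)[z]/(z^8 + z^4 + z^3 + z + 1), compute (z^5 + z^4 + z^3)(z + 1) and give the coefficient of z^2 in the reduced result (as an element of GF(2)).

0

Multiply in GF(2)[z]: (z^5 + z^4 + z^3)·(z + 1) = z^6 + z^3.
Reduced: z^6 + z^3.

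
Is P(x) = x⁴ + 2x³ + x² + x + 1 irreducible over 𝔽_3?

No

Check for roots in 𝔽_3: P(0) = 1; P(1) = 0 → root; P(2) = 0 → root.
P(1) = 0, so (x − 1) divides P(x); P is reducible.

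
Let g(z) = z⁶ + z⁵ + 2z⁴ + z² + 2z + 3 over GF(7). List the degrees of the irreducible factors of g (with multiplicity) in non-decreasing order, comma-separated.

Complete factorization: g(z) = (z⁶ + z⁵ + 2z⁴ + z² + 2z + 3).
Factor degrees with multiplicity: 6 = 6.

6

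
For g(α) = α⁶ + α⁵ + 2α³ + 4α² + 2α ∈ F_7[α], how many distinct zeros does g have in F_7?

4

Evaluate at each of the 7 elements of F_7:
g(0) = 0 → root; g(1) = 3; g(2) = 6; g(3) = 4; g(4) = 0 → root; g(5) = 0 → root; g(6) = 0 → root.
Roots: {0, 4, 5, 6}.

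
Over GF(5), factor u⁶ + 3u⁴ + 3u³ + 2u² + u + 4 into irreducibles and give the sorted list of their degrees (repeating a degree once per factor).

1, 2, 3

Write g(u) = u⁶ + 3u⁴ + 3u³ + 2u² + u + 4.
Roots in GF(5): g(0) = 4; g(1) = 4; g(2) = 0 → root; g(3) = 3; g(4) = 1.
Linear factors from roots: (u + 3).
Complete factorization: g(u) = (u + 3)·(u² + 4u + 1)·(u³ + 3u² + 4u + 3).
Factor degrees with multiplicity: 1 + 2 + 3 = 6.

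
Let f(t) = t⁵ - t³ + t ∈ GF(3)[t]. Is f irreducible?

Check for roots in GF(3): f(0) = 0 → root; f(1) = 1; f(2) = 2.
f(0) = 0, so (t) divides f(t); f is reducible.

No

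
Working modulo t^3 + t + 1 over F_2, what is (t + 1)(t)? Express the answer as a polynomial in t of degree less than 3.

Multiply in F_2[t]: (t + 1)·(t) = t^2 + t.
Reduced: t^2 + t.

t^2 + t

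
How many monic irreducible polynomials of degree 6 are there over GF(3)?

116

Gauss's count: N_{3}(6) = (1/6) Σ_{d|6} μ(6/d)·3^d.
Divisors of 6: 1, 2, 3, 6; μ(6/d) for each: 1, -1, -1, 1.
Σ = 3^1 − 3^2 − 3^3 + 3^6 = 696.
N = 696/6 = 116.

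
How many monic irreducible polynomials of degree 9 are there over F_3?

2184

Gauss's count: N_{3}(9) = (1/9) Σ_{d|9} μ(9/d)·3^d.
Divisors of 9: 1, 3, 9; μ(9/d) for each: 0, -1, 1.
Σ = − 3^3 + 3^9 = 19656.
N = 19656/9 = 2184.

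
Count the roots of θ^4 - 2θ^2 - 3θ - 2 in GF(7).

Write g(θ) = θ^4 - 2θ^2 - 3θ - 2.
Evaluate at each of the 7 elements of GF(7):
g(0) = 5; g(1) = 1; g(2) = 0 → root; g(3) = 3; g(4) = 0 → root; g(5) = 5; g(6) = 0 → root.
Roots: {2, 4, 6}.

3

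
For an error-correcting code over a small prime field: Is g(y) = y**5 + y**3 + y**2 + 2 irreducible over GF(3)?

Yes

Check for roots in GF(3): g(0) = 2; g(1) = 2; g(2) = 1.
No roots, so no linear factors.
Monic irreducibles of degree 2 over GF(3): y**2 + 1, y**2 + y + 2, y**2 + 2y + 2.
None of them divide g (all give nonzero remainder).
No irreducible factor of degree ≤ 2 exists, so g is irreducible over GF(3).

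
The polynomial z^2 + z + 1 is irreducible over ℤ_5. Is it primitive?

Write f(z) = z^2 + z + 1.
|GF(5^2)^×| = 5^2 − 1 = 24. Prime factorization: 24 = 2^3·3.
f is primitive ⇔ z has order 24 in GF(5)[z]/(f), i.e. z^(24/q) ≠ 1 for each prime q | 24.
z^(12) mod f = 1
z^(8) mod f = 4z + 4.
Since z^(12) = 1, the order of z divides 12 < 24; not primitive.

No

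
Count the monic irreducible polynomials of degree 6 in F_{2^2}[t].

670

x^(4^6) − x is the product of all monic irreducibles of degree dividing 6; Möbius inversion gives N = (1/6) Σ μ(6/d)·4^d.
Divisors of 6: 1, 2, 3, 6; μ(6/d) for each: 1, -1, -1, 1.
Σ = 4^1 − 4^2 − 4^3 + 4^6 = 4020.
N = 4020/6 = 670.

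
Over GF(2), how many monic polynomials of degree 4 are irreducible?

The number of monic irreducibles of degree 4 over GF(2) is (1/4)·Σ_{d∣4} μ(4/d) 2^d.
Divisors of 4: 1, 2, 4; μ(4/d) for each: 0, -1, 1.
Σ = − 2^2 + 2^4 = 12.
N = 12/4 = 3.

3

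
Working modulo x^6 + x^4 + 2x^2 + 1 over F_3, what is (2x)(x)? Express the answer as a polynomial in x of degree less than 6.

2x^2

Multiply in F_3[x]: (2x)·(x) = 2x^2.
Reduced: 2x^2.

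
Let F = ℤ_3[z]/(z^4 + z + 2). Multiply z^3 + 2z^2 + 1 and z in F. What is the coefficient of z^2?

Multiply in ℤ_3[z]: (z^3 + 2z^2 + 1)·(z) = z^4 + 2z^3 + z.
Reduce using z^4 ≡ 2z + 1 (mod z^4 + z + 2).
Reduced: 2z^3 + 1.

0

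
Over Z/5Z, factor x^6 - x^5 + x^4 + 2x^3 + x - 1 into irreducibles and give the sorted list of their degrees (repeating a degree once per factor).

1, 2, 3

Write f(x) = x^6 - x^5 + x^4 + 2x^3 + x - 1.
Roots in Z/5Z: f(0) = 4; f(1) = 3; f(2) = 0 → root; f(3) = 3; f(4) = 4.
Linear factors from roots: (x - 2).
Complete factorization: f(x) = (x - 2)·(x^2 - 2x - 2)·(x^3 - 2x^2 + x + 1).
Factor degrees with multiplicity: 1 + 2 + 3 = 6.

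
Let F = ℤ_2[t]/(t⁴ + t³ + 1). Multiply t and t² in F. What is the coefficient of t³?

1

Multiply in ℤ_2[t]: (t)·(t²) = t³.
Reduced: t³.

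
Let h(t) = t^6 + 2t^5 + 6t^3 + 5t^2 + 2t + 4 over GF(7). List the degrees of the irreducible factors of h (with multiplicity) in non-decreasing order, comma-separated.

1, 1, 1, 3

Linear factors from roots: (t + 2), (t + 1).
Complete factorization: h(t) = (t + 2)·(t + 1)^2·(t^3 + 5t^2 + 3t + 2).
Factor degrees with multiplicity: 1 + 1 + 1 + 3 = 6.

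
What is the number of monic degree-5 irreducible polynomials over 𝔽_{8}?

6552

x^(8^5) − x is the product of all monic irreducibles of degree dividing 5; Möbius inversion gives N = (1/5) Σ μ(5/d)·8^d.
Divisors of 5: 1, 5; μ(5/d) for each: -1, 1.
Σ = − 8^1 + 8^5 = 32760.
N = 32760/5 = 6552.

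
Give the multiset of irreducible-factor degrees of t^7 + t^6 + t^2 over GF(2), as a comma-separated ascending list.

Write f(t) = t^7 + t^6 + t^2.
Roots in GF(2): f(0) = 0 → root; f(1) = 1.
Linear factors from roots: (t).
Complete factorization: f(t) = (t)^2·(t^2 + t + 1)·(t^3 + t + 1).
Factor degrees with multiplicity: 1 + 1 + 2 + 3 = 7.

1, 1, 2, 3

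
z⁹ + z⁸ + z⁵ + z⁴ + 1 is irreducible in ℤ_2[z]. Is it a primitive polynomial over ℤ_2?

Yes

Write f(z) = z⁹ + z⁸ + z⁵ + z⁴ + 1.
|GF(2^9)^×| = 2^9 − 1 = 511. Prime factorization: 511 = 7·73.
f is primitive ⇔ z has order 511 in GF(2)[z]/(f), i.e. z^(511/q) ≠ 1 for each prime q | 511.
z^(73) mod f = z⁸ + z⁶ + z⁵ + z⁴ + z³ + z² + 1.
z^(7) mod f = z⁷.
None equal 1, so z has full order 511; f is primitive.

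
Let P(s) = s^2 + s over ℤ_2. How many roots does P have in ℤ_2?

Evaluate at each of the 2 elements of ℤ_2:
P(0) = 0 → root; P(1) = 0 → root.
Roots: {0, 1}.

2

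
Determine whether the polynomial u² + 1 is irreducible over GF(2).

Write m(u) = u² + 1.
Check for roots in GF(2): m(0) = 1; m(1) = 0 → root.
m(1) = 0, so (u − 1) divides m(u); m is reducible.

No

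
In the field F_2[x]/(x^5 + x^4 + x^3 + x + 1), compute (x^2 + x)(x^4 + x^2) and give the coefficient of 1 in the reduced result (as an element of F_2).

0

Multiply in F_2[x]: (x^2 + x)·(x^4 + x^2) = x^6 + x^5 + x^4 + x^3.
Reduce using x^5 ≡ x^4 + x^3 + x + 1 (mod x^5 + x^4 + x^3 + x + 1).
Reduced: x^3 + x^2 + x.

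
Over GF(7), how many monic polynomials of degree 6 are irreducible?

19544

x^(7^6) − x is the product of all monic irreducibles of degree dividing 6; Möbius inversion gives N = (1/6) Σ μ(6/d)·7^d.
Divisors of 6: 1, 2, 3, 6; μ(6/d) for each: 1, -1, -1, 1.
Σ = 7^1 − 7^2 − 7^3 + 7^6 = 117264.
N = 117264/6 = 19544.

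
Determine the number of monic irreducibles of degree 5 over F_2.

6

x^(2^5) − x is the product of all monic irreducibles of degree dividing 5; Möbius inversion gives N = (1/5) Σ μ(5/d)·2^d.
Divisors of 5: 1, 5; μ(5/d) for each: -1, 1.
Σ = − 2^1 + 2^5 = 30.
N = 30/5 = 6.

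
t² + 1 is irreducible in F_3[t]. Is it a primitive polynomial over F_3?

No

Write f(t) = t² + 1.
|GF(3^2)^×| = 3^2 − 1 = 8. Prime factorization: 8 = 2^3.
f is primitive ⇔ t has order 8 in GF(3)[t]/(f), i.e. t^(8/q) ≠ 1 for each prime q | 8.
t^(4) mod f = 1
Since t^(4) = 1, the order of t divides 4 < 8; not primitive.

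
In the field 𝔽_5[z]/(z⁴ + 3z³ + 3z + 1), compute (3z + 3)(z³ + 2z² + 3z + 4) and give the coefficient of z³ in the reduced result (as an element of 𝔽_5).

Multiply in 𝔽_5[z]: (3z + 3)·(z³ + 2z² + 3z + 4) = 3z⁴ + 4z³ + z + 2.
Reduce using z⁴ ≡ 2z³ + 2z + 4 (mod z⁴ + 3z³ + 3z + 1).
Reduced: 2z + 4.

0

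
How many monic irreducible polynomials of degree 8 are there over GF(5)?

48750

x^(5^8) − x is the product of all monic irreducibles of degree dividing 8; Möbius inversion gives N = (1/8) Σ μ(8/d)·5^d.
Divisors of 8: 1, 2, 4, 8; μ(8/d) for each: 0, 0, -1, 1.
Σ = − 5^4 + 5^8 = 390000.
N = 390000/8 = 48750.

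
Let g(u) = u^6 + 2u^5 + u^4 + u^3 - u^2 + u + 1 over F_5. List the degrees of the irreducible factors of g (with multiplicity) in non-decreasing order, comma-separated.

Roots in F_5: g(0) = 1; g(1) = 1; g(2) = 1; g(3) = 3; g(4) = 3.
Complete factorization: g(u) = (u^6 + 2u^5 + u^4 + u^3 - u^2 + u + 1).
Factor degrees with multiplicity: 6 = 6.

6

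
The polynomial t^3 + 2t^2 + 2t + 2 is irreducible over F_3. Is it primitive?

No

Write f(t) = t^3 + 2t^2 + 2t + 2.
|GF(3^3)^×| = 3^3 − 1 = 26. Prime factorization: 26 = 2·13.
f is primitive ⇔ t has order 26 in GF(3)[t]/(f), i.e. t^(26/q) ≠ 1 for each prime q | 26.
t^(13) mod f = 1
t^(2) mod f = t^2.
Since t^(13) = 1, the order of t divides 13 < 26; not primitive.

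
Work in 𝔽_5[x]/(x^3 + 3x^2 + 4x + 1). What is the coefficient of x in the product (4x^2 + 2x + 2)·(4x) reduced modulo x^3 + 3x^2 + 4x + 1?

Multiply in 𝔽_5[x]: (4x^2 + 2x + 2)·(4x) = x^3 + 3x^2 + 3x.
Reduce using x^3 ≡ 2x^2 + x + 4 (mod x^3 + 3x^2 + 4x + 1).
Reduced: 4x + 4.

4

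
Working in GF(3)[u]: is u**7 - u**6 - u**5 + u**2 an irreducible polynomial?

Write g(u) = u**7 - u**6 - u**5 + u**2.
Check for roots in GF(3): g(0) = 0 → root; g(1) = 0 → root; g(2) = 0 → root.
g(0) = 0, so (u) divides g(u); g is reducible.

No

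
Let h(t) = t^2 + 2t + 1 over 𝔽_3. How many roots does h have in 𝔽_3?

Evaluate at each of the 3 elements of 𝔽_3:
h(0) = 1; h(1) = 1; h(2) = 0 → root.
Roots: {2}.

1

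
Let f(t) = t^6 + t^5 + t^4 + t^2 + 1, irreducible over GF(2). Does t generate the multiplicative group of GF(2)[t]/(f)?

|GF(2^6)^×| = 2^6 − 1 = 63. Prime factorization: 63 = 3^2·7.
f is primitive ⇔ t has order 63 in GF(2)[t]/(f), i.e. t^(63/q) ≠ 1 for each prime q | 63.
t^(21) mod f = 1
t^(9) mod f = t^3 + 1.
Since t^(21) = 1, the order of t divides 21 < 63; not primitive.

No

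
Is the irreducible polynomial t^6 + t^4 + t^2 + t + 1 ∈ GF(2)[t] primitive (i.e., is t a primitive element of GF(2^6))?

Write f(t) = t^6 + t^4 + t^2 + t + 1.
|GF(2^6)^×| = 2^6 − 1 = 63. Prime factorization: 63 = 3^2·7.
f is primitive ⇔ t has order 63 in GF(2)[t]/(f), i.e. t^(63/q) ≠ 1 for each prime q | 63.
t^(21) mod f = 1
t^(9) mod f = t^4 + t^2 + t.
Since t^(21) = 1, the order of t divides 21 < 63; not primitive.

No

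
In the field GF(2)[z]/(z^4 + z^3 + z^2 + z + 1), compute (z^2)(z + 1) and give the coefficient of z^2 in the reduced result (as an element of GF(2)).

1

Multiply in GF(2)[z]: (z^2)·(z + 1) = z^3 + z^2.
Reduced: z^3 + z^2.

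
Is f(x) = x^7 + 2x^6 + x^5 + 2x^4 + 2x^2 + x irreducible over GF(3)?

No

Check for roots in GF(3): f(0) = 0 → root; f(1) = 0 → root; f(2) = 0 → root.
f(0) = 0, so (x) divides f(x); f is reducible.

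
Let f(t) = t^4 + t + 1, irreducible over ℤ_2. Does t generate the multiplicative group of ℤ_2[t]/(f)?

Yes

|GF(2^4)^×| = 2^4 − 1 = 15. Prime factorization: 15 = 3·5.
f is primitive ⇔ t has order 15 in GF(2)[t]/(f), i.e. t^(15/q) ≠ 1 for each prime q | 15.
t^(5) mod f = t^2 + t.
t^(3) mod f = t^3.
None equal 1, so t has full order 15; f is primitive.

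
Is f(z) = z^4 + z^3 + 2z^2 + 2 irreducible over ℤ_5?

Yes

Check for roots in ℤ_5: f(0) = 2; f(1) = 1; f(2) = 4; f(3) = 3; f(4) = 4.
No roots, so no linear factors.
Degree-2 irreducible divisors: test the 10 monic irreducibles of degree 2 over GF(5).
None of them divide f (all give nonzero remainder).
No irreducible factor of degree ≤ 2 exists, so f is irreducible over GF(5).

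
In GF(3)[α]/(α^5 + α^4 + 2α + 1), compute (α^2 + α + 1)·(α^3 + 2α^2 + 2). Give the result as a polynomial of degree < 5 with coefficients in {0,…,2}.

Multiply in GF(3)[α]: (α^2 + α + 1)·(α^3 + 2α^2 + 2) = α^5 + α^2 + 2α + 2.
Reduce using α^5 ≡ 2α^4 + α + 2 (mod α^5 + α^4 + 2α + 1).
Reduced: 2α^4 + α^2 + 1.

2α^4 + α^2 + 1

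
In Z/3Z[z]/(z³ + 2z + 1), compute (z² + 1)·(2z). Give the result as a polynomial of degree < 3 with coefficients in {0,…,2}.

z + 1

Multiply in Z/3Z[z]: (z² + 1)·(2z) = 2z³ + 2z.
Reduce using z³ ≡ z + 2 (mod z³ + 2z + 1).
Reduced: z + 1.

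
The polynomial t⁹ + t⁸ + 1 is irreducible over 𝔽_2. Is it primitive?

Write f(t) = t⁹ + t⁸ + 1.
|GF(2^9)^×| = 2^9 − 1 = 511. Prime factorization: 511 = 7·73.
f is primitive ⇔ t has order 511 in GF(2)[t]/(f), i.e. t^(511/q) ≠ 1 for each prime q | 511.
t^(73) mod f = 1
t^(7) mod f = t⁷.
Since t^(73) = 1, the order of t divides 73 < 511; not primitive.

No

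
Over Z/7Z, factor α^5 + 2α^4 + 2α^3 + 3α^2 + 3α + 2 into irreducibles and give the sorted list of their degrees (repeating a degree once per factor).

Write f(α) = α^5 + 2α^4 + 2α^3 + 3α^2 + 3α + 2.
Linear factors from roots: (α + 4).
Complete factorization: f(α) = (α + 4)·(α^2 + 6α + 3)·(α^2 + 6α + 6).
Factor degrees with multiplicity: 1 + 2 + 2 = 5.

1, 2, 2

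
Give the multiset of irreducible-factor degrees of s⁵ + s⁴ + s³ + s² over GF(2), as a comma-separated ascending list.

1, 1, 1, 1, 1

Write g(s) = s⁵ + s⁴ + s³ + s².
Roots in GF(2): g(0) = 0 → root; g(1) = 0 → root.
Linear factors from roots: (s), (s + 1).
Complete factorization: g(s) = (s)^2·(s + 1)^3.
Factor degrees with multiplicity: 1 + 1 + 1 + 1 + 1 = 5.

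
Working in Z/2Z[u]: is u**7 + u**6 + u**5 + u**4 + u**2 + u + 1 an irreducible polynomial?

Write P(u) = u**7 + u**6 + u**5 + u**4 + u**2 + u + 1.
Check for roots in Z/2Z: P(0) = 1; P(1) = 1.
No roots, so no linear factors.
Monic irreducibles of degree 2 over GF(2): u**2 + u + 1.
None of them divide P (all give nonzero remainder).
Monic irreducibles of degree 3 over GF(2): u**3 + u + 1, u**3 + u**2 + 1.
None of them divide P (all give nonzero remainder).
No irreducible factor of degree ≤ 3 exists, so P is irreducible over GF(2).

Yes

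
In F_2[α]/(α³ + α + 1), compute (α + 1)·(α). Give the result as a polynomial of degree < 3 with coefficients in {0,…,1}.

α^2 + α

Multiply in F_2[α]: (α + 1)·(α) = α² + α.
Reduced: α² + α.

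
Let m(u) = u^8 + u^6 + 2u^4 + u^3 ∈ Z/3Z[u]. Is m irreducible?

Check for roots in Z/3Z: m(0) = 0 → root; m(1) = 2; m(2) = 0 → root.
m(0) = 0, so (u) divides m(u); m is reducible.

No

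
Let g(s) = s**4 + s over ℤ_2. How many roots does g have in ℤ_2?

2

Evaluate at each of the 2 elements of ℤ_2:
g(0) = 0 → root; g(1) = 0 → root.
Roots: {0, 1}.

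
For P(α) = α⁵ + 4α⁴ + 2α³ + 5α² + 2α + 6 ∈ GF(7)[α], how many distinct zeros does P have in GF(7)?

Evaluate at each of the 7 elements of GF(7):
P(0) = 6; P(1) = 6; P(2) = 2; P(3) = 6; P(4) = 2; P(5) = 3; P(6) = 3.
No element is a root.

0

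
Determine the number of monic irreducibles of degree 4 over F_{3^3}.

132678

Gauss's count: N_{27}(4) = (1/4) Σ_{d|4} μ(4/d)·27^d.
Divisors of 4: 1, 2, 4; μ(4/d) for each: 0, -1, 1.
Σ = − 27^2 + 27^4 = 530712.
N = 530712/4 = 132678.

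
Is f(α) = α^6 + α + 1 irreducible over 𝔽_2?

Check for roots in 𝔽_2: f(0) = 1; f(1) = 1.
No roots, so no linear factors.
Monic irreducibles of degree 2 over GF(2): α^2 + α + 1.
None of them divide f (all give nonzero remainder).
Monic irreducibles of degree 3 over GF(2): α^3 + α + 1, α^3 + α^2 + 1.
None of them divide f (all give nonzero remainder).
No irreducible factor of degree ≤ 3 exists, so f is irreducible over GF(2).

Yes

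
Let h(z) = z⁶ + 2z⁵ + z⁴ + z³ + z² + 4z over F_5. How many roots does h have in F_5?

Evaluate at each of the 5 elements of F_5:
h(0) = 0 → root; h(1) = 0 → root; h(2) = 4; h(3) = 4; h(4) = 1.
Roots: {0, 1}.

2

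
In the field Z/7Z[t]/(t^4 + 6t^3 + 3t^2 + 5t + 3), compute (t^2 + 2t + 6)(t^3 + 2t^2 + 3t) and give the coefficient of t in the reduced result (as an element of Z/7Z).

4

Multiply in Z/7Z[t]: (t^2 + 2t + 6)·(t^3 + 2t^2 + 3t) = t^5 + 4t^4 + 6t^3 + 4t^2 + 4t.
Reduce using t^4 ≡ t^3 + 4t^2 + 2t + 4 (mod t^4 + 6t^3 + 3t^2 + 5t + 3).
Reduced: t^3 + 5t^2 + 4t + 6.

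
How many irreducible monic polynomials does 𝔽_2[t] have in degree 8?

30

The number of monic irreducibles of degree 8 over GF(2) is (1/8)·Σ_{d∣8} μ(8/d) 2^d.
Divisors of 8: 1, 2, 4, 8; μ(8/d) for each: 0, 0, -1, 1.
Σ = − 2^4 + 2^8 = 240.
N = 240/8 = 30.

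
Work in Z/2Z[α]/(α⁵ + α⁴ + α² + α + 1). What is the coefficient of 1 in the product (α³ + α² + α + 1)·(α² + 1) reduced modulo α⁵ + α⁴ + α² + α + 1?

Multiply in Z/2Z[α]: (α³ + α² + α + 1)·(α² + 1) = α⁵ + α⁴ + α + 1.
Reduce using α⁵ ≡ α⁴ + α² + α + 1 (mod α⁵ + α⁴ + α² + α + 1).
Reduced: α².

0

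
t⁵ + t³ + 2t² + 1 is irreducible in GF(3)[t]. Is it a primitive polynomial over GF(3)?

Yes

Write f(t) = t⁵ + t³ + 2t² + 1.
|GF(3^5)^×| = 3^5 − 1 = 242. Prime factorization: 242 = 2·11^2.
f is primitive ⇔ t has order 242 in GF(3)[t]/(f), i.e. t^(242/q) ≠ 1 for each prime q | 242.
t^(121) mod f = 2.
t^(22) mod f = t⁴ + 2t² + t + 2.
None equal 1, so t has full order 242; f is primitive.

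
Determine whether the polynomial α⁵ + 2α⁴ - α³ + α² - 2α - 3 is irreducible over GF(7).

No

Write g(α) = α⁵ + 2α⁴ - α³ + α² - 2α - 3.
Check for roots in GF(7): g(0) = 4; g(1) = 5; g(2) = 4; g(3) = 0 → root; g(4) = 0 → root; g(5) = 6; g(6) = 2.
g(3) = 0, so (α − 3) divides g(α); g is reducible.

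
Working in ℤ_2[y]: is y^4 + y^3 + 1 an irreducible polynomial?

Write h(y) = y^4 + y^3 + 1.
Check for roots in ℤ_2: h(0) = 1; h(1) = 1.
No roots, so no linear factors.
Monic irreducibles of degree 2 over GF(2): y^2 + y + 1.
None of them divide h (all give nonzero remainder).
No irreducible factor of degree ≤ 2 exists, so h is irreducible over GF(2).

Yes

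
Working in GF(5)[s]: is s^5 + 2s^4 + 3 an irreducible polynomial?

Write P(s) = s^5 + 2s^4 + 3.
Check for roots in GF(5): P(0) = 3; P(1) = 1; P(2) = 2; P(3) = 3; P(4) = 4.
No roots, so no linear factors.
Degree-2 irreducible divisors: test the 10 monic irreducibles of degree 2 over GF(5).
None of them divide P (all give nonzero remainder).
No irreducible factor of degree ≤ 2 exists, so P is irreducible over GF(5).

Yes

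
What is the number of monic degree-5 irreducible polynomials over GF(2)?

x^(2^5) − x is the product of all monic irreducibles of degree dividing 5; Möbius inversion gives N = (1/5) Σ μ(5/d)·2^d.
Divisors of 5: 1, 5; μ(5/d) for each: -1, 1.
Σ = − 2^1 + 2^5 = 30.
N = 30/5 = 6.

6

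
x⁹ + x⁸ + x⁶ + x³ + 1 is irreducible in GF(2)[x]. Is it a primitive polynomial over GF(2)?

No

Write f(x) = x⁹ + x⁸ + x⁶ + x³ + 1.
|GF(2^9)^×| = 2^9 − 1 = 511. Prime factorization: 511 = 7·73.
f is primitive ⇔ x has order 511 in GF(2)[x]/(f), i.e. x^(511/q) ≠ 1 for each prime q | 511.
x^(73) mod f = 1
x^(7) mod f = x⁷.
Since x^(73) = 1, the order of x divides 73 < 511; not primitive.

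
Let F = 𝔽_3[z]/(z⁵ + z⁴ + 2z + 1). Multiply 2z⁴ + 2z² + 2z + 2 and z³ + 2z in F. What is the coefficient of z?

Multiply in 𝔽_3[z]: (2z⁴ + 2z² + 2z + 2)·(z³ + 2z) = 2z⁷ + 2z⁴ + z² + z.
Reduce using z⁵ ≡ 2z⁴ + z + 2 (mod z⁵ + z⁴ + 2z + 1).
Reduced: 2z³ + 2z + 1.

2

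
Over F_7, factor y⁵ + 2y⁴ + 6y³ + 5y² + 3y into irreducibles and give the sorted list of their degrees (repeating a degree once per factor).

1, 2, 2

Write f(y) = y⁵ + 2y⁴ + 6y³ + 5y² + 3y.
Linear factors from roots: (y).
Complete factorization: f(y) = (y)·(y² + 4y + 5)·(y² + 5y + 2).
Factor degrees with multiplicity: 1 + 2 + 2 = 5.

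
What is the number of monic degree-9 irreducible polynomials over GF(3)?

2184

By the necklace-counting formula, N_3(9) = (1/9) Σ_{d|9} μ(9/d)·3^d.
Divisors of 9: 1, 3, 9; μ(9/d) for each: 0, -1, 1.
Σ = − 3^3 + 3^9 = 19656.
N = 19656/9 = 2184.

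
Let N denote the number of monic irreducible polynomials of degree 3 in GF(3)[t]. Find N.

By the necklace-counting formula, N_3(3) = (1/3) Σ_{d|3} μ(3/d)·3^d.
Divisors of 3: 1, 3; μ(3/d) for each: -1, 1.
Σ = − 3^1 + 3^3 = 24.
N = 24/3 = 8.

8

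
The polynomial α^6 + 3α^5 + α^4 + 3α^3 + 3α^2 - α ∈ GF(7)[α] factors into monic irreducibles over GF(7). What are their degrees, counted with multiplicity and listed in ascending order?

Write h(α) = α^6 + 3α^5 + α^4 + 3α^3 + 3α^2 - α.
Linear factors from roots: (α), (α - 2), (α + 1).
Complete factorization: h(α) = (α)·(α + 1)^2·(α - 2)^3.
Factor degrees with multiplicity: 1 + 1 + 1 + 1 + 1 + 1 = 6.

1, 1, 1, 1, 1, 1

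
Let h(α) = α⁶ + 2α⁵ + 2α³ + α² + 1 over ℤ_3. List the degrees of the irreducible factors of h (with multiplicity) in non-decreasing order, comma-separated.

6

Roots in ℤ_3: h(0) = 1; h(1) = 1; h(2) = 2.
Complete factorization: h(α) = (α⁶ + 2α⁵ + 2α³ + α² + 1).
Factor degrees with multiplicity: 6 = 6.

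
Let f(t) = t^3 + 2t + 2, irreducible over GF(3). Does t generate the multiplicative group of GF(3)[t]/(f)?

|GF(3^3)^×| = 3^3 − 1 = 26. Prime factorization: 26 = 2·13.
f is primitive ⇔ t has order 26 in GF(3)[t]/(f), i.e. t^(26/q) ≠ 1 for each prime q | 26.
t^(13) mod f = 1
t^(2) mod f = t^2.
Since t^(13) = 1, the order of t divides 13 < 26; not primitive.

No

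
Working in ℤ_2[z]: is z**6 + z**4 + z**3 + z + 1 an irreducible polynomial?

Write g(z) = z**6 + z**4 + z**3 + z + 1.
Check for roots in ℤ_2: g(0) = 1; g(1) = 1.
No roots, so no linear factors.
Monic irreducibles of degree 2 over GF(2): z**2 + z + 1.
None of them divide g (all give nonzero remainder).
Monic irreducibles of degree 3 over GF(2): z**3 + z + 1, z**3 + z**2 + 1.
None of them divide g (all give nonzero remainder).
No irreducible factor of degree ≤ 3 exists, so g is irreducible over GF(2).

Yes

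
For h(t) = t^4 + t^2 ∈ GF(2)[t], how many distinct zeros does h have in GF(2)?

Evaluate at each of the 2 elements of GF(2):
h(0) = 0 → root; h(1) = 0 → root.
Roots: {0, 1}.

2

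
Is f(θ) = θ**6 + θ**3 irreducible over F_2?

No

Check for roots in F_2: f(0) = 0 → root; f(1) = 0 → root.
f(0) = 0, so (θ) divides f(θ); f is reducible.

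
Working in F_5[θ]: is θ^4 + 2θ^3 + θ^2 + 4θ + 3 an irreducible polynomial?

Write m(θ) = θ^4 + 2θ^3 + θ^2 + 4θ + 3.
Check for roots in F_5: m(0) = 3; m(1) = 1; m(2) = 2; m(3) = 4; m(4) = 4.
No roots, so no linear factors.
Degree-2 irreducible divisors: test the 10 monic irreducibles of degree 2 over GF(5).
θ^2 + 2 divides m: m(θ) = (θ^2 + 2)·(θ^2 + 2θ + 4).

No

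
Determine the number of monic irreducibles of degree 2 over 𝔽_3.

3

The number of monic irreducibles of degree 2 over GF(3) is (1/2)·Σ_{d∣2} μ(2/d) 3^d.
Divisors of 2: 1, 2; μ(2/d) for each: -1, 1.
Σ = − 3^1 + 3^2 = 6.
N = 6/2 = 3.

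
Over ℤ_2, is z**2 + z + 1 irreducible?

Write h(z) = z**2 + z + 1.
Check for roots in ℤ_2: h(0) = 1; h(1) = 1.
No roots. A degree-2 polynomial over a field with no linear factor is irreducible.

Yes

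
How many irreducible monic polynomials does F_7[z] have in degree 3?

112

The number of monic irreducibles of degree 3 over GF(7) is (1/3)·Σ_{d∣3} μ(3/d) 7^d.
Divisors of 3: 1, 3; μ(3/d) for each: -1, 1.
Σ = − 7^1 + 7^3 = 336.
N = 336/3 = 112.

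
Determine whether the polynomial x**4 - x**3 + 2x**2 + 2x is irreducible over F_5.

Write P(x) = x**4 - x**3 + 2x**2 + 2x.
Check for roots in F_5: P(0) = 0 → root; P(1) = 4; P(2) = 0 → root; P(3) = 3; P(4) = 2.
P(0) = 0, so (x) divides P(x); P is reducible.

No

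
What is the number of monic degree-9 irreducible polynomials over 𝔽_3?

Gauss's count: N_{3}(9) = (1/9) Σ_{d|9} μ(9/d)·3^d.
Divisors of 9: 1, 3, 9; μ(9/d) for each: 0, -1, 1.
Σ = − 3^3 + 3^9 = 19656.
N = 19656/9 = 2184.

2184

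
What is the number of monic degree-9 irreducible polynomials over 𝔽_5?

x^(5^9) − x is the product of all monic irreducibles of degree dividing 9; Möbius inversion gives N = (1/9) Σ μ(9/d)·5^d.
Divisors of 9: 1, 3, 9; μ(9/d) for each: 0, -1, 1.
Σ = − 5^3 + 5^9 = 1953000.
N = 1953000/9 = 217000.

217000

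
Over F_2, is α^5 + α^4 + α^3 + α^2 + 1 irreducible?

Write m(α) = α^5 + α^4 + α^3 + α^2 + 1.
Check for roots in F_2: m(0) = 1; m(1) = 1.
No roots, so no linear factors.
Monic irreducibles of degree 2 over GF(2): α^2 + α + 1.
None of them divide m (all give nonzero remainder).
No irreducible factor of degree ≤ 2 exists, so m is irreducible over GF(2).

Yes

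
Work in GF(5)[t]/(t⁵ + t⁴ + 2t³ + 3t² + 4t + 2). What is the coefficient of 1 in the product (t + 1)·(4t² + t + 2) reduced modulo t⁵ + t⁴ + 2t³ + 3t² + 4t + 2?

Multiply in GF(5)[t]: (t + 1)·(4t² + t + 2) = 4t³ + 3t + 2.
Reduced: 4t³ + 3t + 2.

2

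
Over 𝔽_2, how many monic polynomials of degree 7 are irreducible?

x^(2^7) − x is the product of all monic irreducibles of degree dividing 7; Möbius inversion gives N = (1/7) Σ μ(7/d)·2^d.
Divisors of 7: 1, 7; μ(7/d) for each: -1, 1.
Σ = − 2^1 + 2^7 = 126.
N = 126/7 = 18.

18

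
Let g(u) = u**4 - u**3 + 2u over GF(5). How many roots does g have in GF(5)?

Evaluate at each of the 5 elements of GF(5):
g(0) = 0 → root; g(1) = 2; g(2) = 2; g(3) = 0 → root; g(4) = 0 → root.
Roots: {0, 3, 4}.

3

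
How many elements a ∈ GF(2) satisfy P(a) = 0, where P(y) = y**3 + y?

2

Evaluate at each of the 2 elements of GF(2):
P(0) = 0 → root; P(1) = 0 → root.
Roots: {0, 1}.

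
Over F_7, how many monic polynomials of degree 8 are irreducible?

x^(7^8) − x is the product of all monic irreducibles of degree dividing 8; Möbius inversion gives N = (1/8) Σ μ(8/d)·7^d.
Divisors of 8: 1, 2, 4, 8; μ(8/d) for each: 0, 0, -1, 1.
Σ = − 7^4 + 7^8 = 5762400.
N = 5762400/8 = 720300.

720300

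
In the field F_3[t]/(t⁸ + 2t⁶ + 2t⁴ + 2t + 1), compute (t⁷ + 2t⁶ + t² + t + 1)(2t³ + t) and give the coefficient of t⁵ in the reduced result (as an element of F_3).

Multiply in F_3[t]: (t⁷ + 2t⁶ + t² + t + 1)·(2t³ + t) = 2t¹⁰ + t⁹ + t⁸ + 2t⁷ + 2t⁵ + 2t⁴ + t² + t.
Reduce using t⁸ ≡ t⁶ + t⁴ + t + 2 (mod t⁸ + 2t⁶ + 2t⁴ + 2t + 1).
Reduced: 2t⁶ + 2t⁴ + 2t³.

0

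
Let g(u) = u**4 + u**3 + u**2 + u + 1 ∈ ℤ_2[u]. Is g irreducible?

Yes

Check for roots in ℤ_2: g(0) = 1; g(1) = 1.
No roots, so no linear factors.
Monic irreducibles of degree 2 over GF(2): u**2 + u + 1.
None of them divide g (all give nonzero remainder).
No irreducible factor of degree ≤ 2 exists, so g is irreducible over GF(2).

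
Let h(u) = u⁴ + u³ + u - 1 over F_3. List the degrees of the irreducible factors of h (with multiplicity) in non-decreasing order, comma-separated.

Roots in F_3: h(0) = 2; h(1) = 2; h(2) = 1.
Complete factorization: h(u) = (u² + 1)·(u² + u - 1).
Factor degrees with multiplicity: 2 + 2 = 4.

2, 2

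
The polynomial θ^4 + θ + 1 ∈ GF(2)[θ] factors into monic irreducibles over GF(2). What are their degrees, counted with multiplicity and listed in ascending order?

Write h(θ) = θ^4 + θ + 1.
Roots in GF(2): h(0) = 1; h(1) = 1.
Complete factorization: h(θ) = (θ^4 + θ + 1).
Factor degrees with multiplicity: 4 = 4.

4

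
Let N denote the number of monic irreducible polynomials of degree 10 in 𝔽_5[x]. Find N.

x^(5^10) − x is the product of all monic irreducibles of degree dividing 10; Möbius inversion gives N = (1/10) Σ μ(10/d)·5^d.
Divisors of 10: 1, 2, 5, 10; μ(10/d) for each: 1, -1, -1, 1.
Σ = 5^1 − 5^2 − 5^5 + 5^10 = 9762480.
N = 9762480/10 = 976248.

976248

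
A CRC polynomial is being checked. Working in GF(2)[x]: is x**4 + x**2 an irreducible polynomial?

No

Write f(x) = x**4 + x**2.
Check for roots in GF(2): f(0) = 0 → root; f(1) = 0 → root.
f(0) = 0, so (x) divides f(x); f is reducible.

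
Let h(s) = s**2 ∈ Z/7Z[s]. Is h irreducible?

Check for roots in Z/7Z: h(0) = 0 → root; h(1) = 1; h(2) = 4; h(3) = 2; h(4) = 2; h(5) = 4; h(6) = 1.
h(0) = 0, so (s) divides h(s); h is reducible.

No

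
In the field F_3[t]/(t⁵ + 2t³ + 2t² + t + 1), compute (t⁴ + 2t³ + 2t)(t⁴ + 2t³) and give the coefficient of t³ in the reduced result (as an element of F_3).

1

Multiply in F_3[t]: (t⁴ + 2t³ + 2t)·(t⁴ + 2t³) = t⁸ + t⁷ + t⁶ + 2t⁵ + t⁴.
Reduce using t⁵ ≡ t³ + t² + 2t + 2 (mod t⁵ + 2t³ + 2t² + t + 1).
Reduced: t³ + t² + 2.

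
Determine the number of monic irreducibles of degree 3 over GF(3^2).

By the necklace-counting formula, N_9(3) = (1/3) Σ_{d|3} μ(3/d)·9^d.
Divisors of 3: 1, 3; μ(3/d) for each: -1, 1.
Σ = − 9^1 + 9^3 = 720.
N = 720/3 = 240.

240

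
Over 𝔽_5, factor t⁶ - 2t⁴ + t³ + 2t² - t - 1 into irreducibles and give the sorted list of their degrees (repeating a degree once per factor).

Write g(t) = t⁶ - 2t⁴ + t³ + 2t² - t - 1.
Roots in 𝔽_5: g(0) = 4; g(1) = 0 → root; g(2) = 0 → root; g(3) = 3; g(4) = 0 → root.
Linear factors from roots: (t - 1), (t - 2), (t + 1).
Complete factorization: g(t) = (t - 2)·(t - 1)·(t + 1)^2·(t² + t + 2).
Factor degrees with multiplicity: 1 + 1 + 1 + 1 + 2 = 6.

1, 1, 1, 1, 2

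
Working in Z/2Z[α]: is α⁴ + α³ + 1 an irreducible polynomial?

Write f(α) = α⁴ + α³ + 1.
Check for roots in Z/2Z: f(0) = 1; f(1) = 1.
No roots, so no linear factors.
Monic irreducibles of degree 2 over GF(2): α² + α + 1.
None of them divide f (all give nonzero remainder).
No irreducible factor of degree ≤ 2 exists, so f is irreducible over GF(2).

Yes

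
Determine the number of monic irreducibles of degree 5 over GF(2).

6

The number of monic irreducibles of degree 5 over GF(2) is (1/5)·Σ_{d∣5} μ(5/d) 2^d.
Divisors of 5: 1, 5; μ(5/d) for each: -1, 1.
Σ = − 2^1 + 2^5 = 30.
N = 30/5 = 6.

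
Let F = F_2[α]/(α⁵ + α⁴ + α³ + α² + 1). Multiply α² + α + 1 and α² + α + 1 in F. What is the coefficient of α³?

Multiply in F_2[α]: (α² + α + 1)·(α² + α + 1) = α⁴ + α² + 1.
Reduced: α⁴ + α² + 1.

0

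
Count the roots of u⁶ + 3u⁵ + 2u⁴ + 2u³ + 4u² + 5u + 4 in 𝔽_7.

4

Write f(u) = u⁶ + 3u⁵ + 2u⁴ + 2u³ + 4u² + 5u + 4.
Evaluate at each of the 7 elements of 𝔽_7:
f(0) = 4; f(1) = 0 → root; f(2) = 0 → root; f(3) = 0 → root; f(4) = 0 → root; f(5) = 1; f(6) = 1.
Roots: {1, 2, 3, 4}.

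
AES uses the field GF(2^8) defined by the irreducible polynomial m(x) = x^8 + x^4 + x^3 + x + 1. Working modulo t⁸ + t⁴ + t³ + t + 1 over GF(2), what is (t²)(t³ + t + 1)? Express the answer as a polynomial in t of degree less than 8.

t^5 + t^3 + t^2

Multiply in GF(2)[t]: (t²)·(t³ + t + 1) = t⁵ + t³ + t².
Reduced: t⁵ + t³ + t².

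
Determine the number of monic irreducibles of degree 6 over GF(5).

Gauss's count: N_{5}(6) = (1/6) Σ_{d|6} μ(6/d)·5^d.
Divisors of 6: 1, 2, 3, 6; μ(6/d) for each: 1, -1, -1, 1.
Σ = 5^1 − 5^2 − 5^3 + 5^6 = 15480.
N = 15480/6 = 2580.

2580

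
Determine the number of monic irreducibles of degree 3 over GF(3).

8

x^(3^3) − x is the product of all monic irreducibles of degree dividing 3; Möbius inversion gives N = (1/3) Σ μ(3/d)·3^d.
Divisors of 3: 1, 3; μ(3/d) for each: -1, 1.
Σ = − 3^1 + 3^3 = 24.
N = 24/3 = 8.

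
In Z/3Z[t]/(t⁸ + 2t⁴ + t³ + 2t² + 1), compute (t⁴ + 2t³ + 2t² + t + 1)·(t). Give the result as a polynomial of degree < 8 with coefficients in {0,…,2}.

t^5 + 2t^4 + 2t^3 + t^2 + t

Multiply in Z/3Z[t]: (t⁴ + 2t³ + 2t² + t + 1)·(t) = t⁵ + 2t⁴ + 2t³ + t² + t.
Reduced: t⁵ + 2t⁴ + 2t³ + t² + t.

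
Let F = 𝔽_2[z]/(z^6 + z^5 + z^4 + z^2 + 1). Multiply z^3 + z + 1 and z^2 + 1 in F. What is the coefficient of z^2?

1

Multiply in 𝔽_2[z]: (z^3 + z + 1)·(z^2 + 1) = z^5 + z^2 + z + 1.
Reduced: z^5 + z^2 + z + 1.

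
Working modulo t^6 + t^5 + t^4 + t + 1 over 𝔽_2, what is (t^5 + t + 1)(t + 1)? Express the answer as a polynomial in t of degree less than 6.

Multiply in 𝔽_2[t]: (t^5 + t + 1)·(t + 1) = t^6 + t^5 + t^2 + 1.
Reduce using t^6 ≡ t^5 + t^4 + t + 1 (mod t^6 + t^5 + t^4 + t + 1).
Reduced: t^4 + t^2 + t.

t^4 + t^2 + t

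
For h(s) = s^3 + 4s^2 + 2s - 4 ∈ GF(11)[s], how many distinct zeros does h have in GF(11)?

Evaluate at each of the 11 elements of GF(11):
h(0) = 7; h(1) = 3; h(2) = 2; h(3) = 10; h(4) = 0 → root; h(5) = 0 → root; h(6) = 5; h(7) = 10; h(8) = 10; h(9) = 0 → root; h(10) = 8.
Roots: {4, 5, 9}.

3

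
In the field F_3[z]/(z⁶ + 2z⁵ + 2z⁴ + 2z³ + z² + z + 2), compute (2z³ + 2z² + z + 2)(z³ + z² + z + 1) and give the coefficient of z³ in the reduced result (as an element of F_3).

Multiply in F_3[z]: (2z³ + 2z² + z + 2)·(z³ + z² + z + 1) = 2z⁶ + z⁵ + 2z⁴ + z³ + 2z² + 2.
Reduce using z⁶ ≡ z⁵ + z⁴ + z³ + 2z² + 2z + 1 (mod z⁶ + 2z⁵ + 2z⁴ + 2z³ + z² + z + 2).
Reduced: z⁴ + z + 1.

0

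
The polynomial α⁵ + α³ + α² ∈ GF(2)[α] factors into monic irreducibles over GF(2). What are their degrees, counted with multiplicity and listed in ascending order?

Write g(α) = α⁵ + α³ + α².
Roots in GF(2): g(0) = 0 → root; g(1) = 1.
Linear factors from roots: (α).
Complete factorization: g(α) = (α)^2·(α³ + α + 1).
Factor degrees with multiplicity: 1 + 1 + 3 = 5.

1, 1, 3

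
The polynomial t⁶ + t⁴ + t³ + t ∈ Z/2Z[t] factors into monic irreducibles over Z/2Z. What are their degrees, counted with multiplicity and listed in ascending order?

1, 1, 1, 1, 2

Write h(t) = t⁶ + t⁴ + t³ + t.
Roots in Z/2Z: h(0) = 0 → root; h(1) = 0 → root.
Linear factors from roots: (t), (t + 1).
Complete factorization: h(t) = (t)·(t + 1)^3·(t² + t + 1).
Factor degrees with multiplicity: 1 + 1 + 1 + 1 + 2 = 6.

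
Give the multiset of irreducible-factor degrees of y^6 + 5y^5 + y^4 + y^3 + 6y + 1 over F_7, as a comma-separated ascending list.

3, 3

Write h(y) = y^6 + 5y^5 + y^4 + y^3 + 6y + 1.
Complete factorization: h(y) = (y^3 + 2y + 6)·(y^3 + 5y^2 + 6y + 6).
Factor degrees with multiplicity: 3 + 3 = 6.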